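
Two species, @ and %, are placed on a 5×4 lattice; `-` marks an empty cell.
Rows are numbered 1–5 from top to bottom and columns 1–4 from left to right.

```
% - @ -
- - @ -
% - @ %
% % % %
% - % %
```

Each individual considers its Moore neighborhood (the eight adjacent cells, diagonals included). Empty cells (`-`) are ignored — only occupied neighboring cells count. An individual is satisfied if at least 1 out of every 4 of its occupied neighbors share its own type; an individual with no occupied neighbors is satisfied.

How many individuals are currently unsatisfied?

1

(1,1)% 0/0 ✓
(1,3)@ 1/1 ✓
(2,3)@ 2/3 ✓
(3,1)% 2/2 ✓
(3,3)@ 1/5 ✗
(3,4)% 2/4 ✓
(4,1)% 3/3 ✓
(4,2)% 5/6 ✓
(4,3)% 5/6 ✓
(4,4)% 4/5 ✓
(5,1)% 2/2 ✓
(5,3)% 4/4 ✓
(5,4)% 3/3 ✓
Unsatisfied: (3,3) — 1 in total.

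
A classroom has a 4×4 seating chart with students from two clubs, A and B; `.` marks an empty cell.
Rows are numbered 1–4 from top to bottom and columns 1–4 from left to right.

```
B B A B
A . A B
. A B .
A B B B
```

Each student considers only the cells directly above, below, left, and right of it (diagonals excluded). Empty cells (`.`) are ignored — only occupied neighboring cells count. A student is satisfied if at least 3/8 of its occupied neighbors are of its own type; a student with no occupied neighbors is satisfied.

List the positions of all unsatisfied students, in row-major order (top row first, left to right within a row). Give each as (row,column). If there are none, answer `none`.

Row 1: (1,1)B 1/2 ok · (1,2)B 1/2 ok · (1,3)A 1/3 unhappy · (1,4)B 1/2 ok
Row 2: (2,1)A 0/1 unhappy · (2,3)A 1/3 unhappy · (2,4)B 1/2 ok
Row 3: (3,2)A 0/2 unhappy · (3,3)B 1/3 unhappy
Row 4: (4,1)A 0/1 unhappy · (4,2)B 1/3 unhappy · (4,3)B 3/3 ok · (4,4)B 1/1 ok

(1,3), (2,1), (2,3), (3,2), (3,3), (4,1), (4,2)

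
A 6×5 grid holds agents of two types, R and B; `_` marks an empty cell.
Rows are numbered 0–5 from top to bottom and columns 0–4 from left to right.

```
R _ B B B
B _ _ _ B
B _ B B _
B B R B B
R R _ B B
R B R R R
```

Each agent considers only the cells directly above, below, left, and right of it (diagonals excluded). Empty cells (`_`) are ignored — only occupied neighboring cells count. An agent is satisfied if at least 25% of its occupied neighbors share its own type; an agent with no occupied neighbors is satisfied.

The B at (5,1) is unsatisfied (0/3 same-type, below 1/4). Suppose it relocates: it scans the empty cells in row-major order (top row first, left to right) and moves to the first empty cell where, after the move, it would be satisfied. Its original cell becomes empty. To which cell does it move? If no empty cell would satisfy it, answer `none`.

(0,1)

Vacating (5,1). Empty cells in order:
  (0,1): 1/2 same-type → satisfied — stop here.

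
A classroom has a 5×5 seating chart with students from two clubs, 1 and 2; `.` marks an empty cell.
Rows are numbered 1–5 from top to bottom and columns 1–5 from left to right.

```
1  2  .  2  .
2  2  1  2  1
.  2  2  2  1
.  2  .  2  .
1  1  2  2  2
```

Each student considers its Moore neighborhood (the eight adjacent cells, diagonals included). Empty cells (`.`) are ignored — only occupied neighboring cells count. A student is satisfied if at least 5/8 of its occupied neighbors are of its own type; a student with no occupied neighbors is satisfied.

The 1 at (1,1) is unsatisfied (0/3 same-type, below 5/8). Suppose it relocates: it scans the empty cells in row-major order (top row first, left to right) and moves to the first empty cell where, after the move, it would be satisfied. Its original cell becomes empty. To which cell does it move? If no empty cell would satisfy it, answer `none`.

none

Vacating (1,1). Empty cells in order:
  (1,3): 1/5 same-type → still unsatisfied.
  (1,5): 1/3 same-type → still unsatisfied.
  (3,1): 0/4 same-type → still unsatisfied.
  (4,1): 2/4 same-type → still unsatisfied.
  (4,3): 1/8 same-type → still unsatisfied.
  (4,5): 1/5 same-type → still unsatisfied.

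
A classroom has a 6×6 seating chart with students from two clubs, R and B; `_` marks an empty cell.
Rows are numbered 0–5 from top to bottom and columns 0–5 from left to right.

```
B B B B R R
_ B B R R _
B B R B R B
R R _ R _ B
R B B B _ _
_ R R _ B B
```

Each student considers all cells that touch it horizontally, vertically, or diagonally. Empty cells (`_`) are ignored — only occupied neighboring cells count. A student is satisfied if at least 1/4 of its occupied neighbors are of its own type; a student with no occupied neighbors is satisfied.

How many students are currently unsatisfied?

(0,0)B 2/2 ✓
(0,1)B 4/4 ✓
(0,2)B 4/5 ✓
(0,3)B 2/5 ✓
(0,4)R 3/4 ✓
(0,5)R 2/2 ✓
(1,1)B 6/7 ✓
(1,2)B 6/8 ✓
(1,3)R 4/8 ✓
(1,4)R 4/7 ✓
(2,0)B 2/4 ✓
(2,1)B 3/6 ✓
(2,2)R 3/7 ✓
(2,3)B 1/6 ✗
(2,4)R 3/6 ✓
(2,5)B 1/3 ✓
(3,0)R 2/5 ✓
(3,1)R 3/7 ✓
(3,3)R 2/5 ✓
(3,5)B 1/2 ✓
(4,0)R 3/4 ✓
(4,1)B 1/6 ✗
(4,2)B 2/6 ✓
(4,3)B 2/4 ✓
(5,1)R 2/4 ✓
(5,2)R 1/4 ✓
(5,4)B 2/2 ✓
(5,5)B 1/1 ✓
Unsatisfied: (2,3), (4,1) — 2 in total.

2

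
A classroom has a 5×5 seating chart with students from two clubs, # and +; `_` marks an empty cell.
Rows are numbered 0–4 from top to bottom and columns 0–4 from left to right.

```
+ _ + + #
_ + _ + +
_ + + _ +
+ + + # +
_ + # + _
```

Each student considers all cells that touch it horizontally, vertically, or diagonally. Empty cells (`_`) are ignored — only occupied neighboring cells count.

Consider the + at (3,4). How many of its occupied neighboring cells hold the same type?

2

Occupied neighbors of (3,4): (2,4)=+, (3,3)=#, (4,3)=+.
Same type (+): 2 of 3.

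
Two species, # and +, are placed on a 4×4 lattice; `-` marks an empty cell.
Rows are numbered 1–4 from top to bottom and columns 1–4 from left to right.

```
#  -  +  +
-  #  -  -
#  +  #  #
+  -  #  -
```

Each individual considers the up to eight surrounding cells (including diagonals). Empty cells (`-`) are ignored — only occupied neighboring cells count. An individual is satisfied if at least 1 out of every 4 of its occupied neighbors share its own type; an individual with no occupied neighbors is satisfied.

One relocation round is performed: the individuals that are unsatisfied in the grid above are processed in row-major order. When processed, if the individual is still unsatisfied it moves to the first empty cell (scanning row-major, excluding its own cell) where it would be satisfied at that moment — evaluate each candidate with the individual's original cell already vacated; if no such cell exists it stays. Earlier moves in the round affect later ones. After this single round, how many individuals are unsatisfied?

Initially unsatisfied (in order): (3,2).
  (3,2) → (1,2).
Resulting grid:
# + + +
- # - -
# - # #
+ - # -
Unsatisfied now: (4,1).

1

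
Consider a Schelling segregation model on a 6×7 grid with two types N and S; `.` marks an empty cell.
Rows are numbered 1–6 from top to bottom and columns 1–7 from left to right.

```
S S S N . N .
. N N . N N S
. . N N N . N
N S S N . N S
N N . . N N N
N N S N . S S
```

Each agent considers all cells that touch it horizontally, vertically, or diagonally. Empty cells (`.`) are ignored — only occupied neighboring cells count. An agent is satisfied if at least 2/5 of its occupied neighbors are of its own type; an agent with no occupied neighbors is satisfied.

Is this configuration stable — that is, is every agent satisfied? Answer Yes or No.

No

(1,1)S 1/2 satisfied
(1,2)S 2/4 satisfied
(1,3)S 1/4 not
(1,4)N 2/3 satisfied
(1,6)N 2/3 satisfied
(2,2)N 2/5 satisfied
(2,3)N 4/6 satisfied
(2,5)N 5/5 satisfied
(2,6)N 4/5 satisfied
(2,7)S 0/3 not
(3,3)N 4/6 satisfied
(3,4)N 5/6 satisfied
(3,5)N 5/5 satisfied
(3,7)N 2/4 satisfied
(4,1)N 2/3 satisfied
(4,2)S 1/5 not
(4,3)S 1/5 not
(4,4)N 4/5 satisfied
(4,6)N 5/6 satisfied
(4,7)S 0/4 not
(5,1)N 4/5 satisfied
(5,2)N 4/7 satisfied
(5,5)N 4/5 satisfied
(5,6)N 3/6 satisfied
(5,7)N 2/5 satisfied
(6,1)N 3/3 satisfied
(6,2)N 3/4 satisfied
(6,3)S 0/3 not
(6,4)N 1/2 satisfied
(6,6)S 1/4 not
(6,7)S 1/3 not
For instance (1,3) has only 1/4 same-type neighbors, below 2/5.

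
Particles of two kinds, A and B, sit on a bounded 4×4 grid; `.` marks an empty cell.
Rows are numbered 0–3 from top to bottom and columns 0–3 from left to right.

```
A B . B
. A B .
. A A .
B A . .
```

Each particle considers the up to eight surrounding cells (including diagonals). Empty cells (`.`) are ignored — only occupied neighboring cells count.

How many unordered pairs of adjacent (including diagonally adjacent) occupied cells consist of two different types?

7

Scan each occupied cell's neighbors to the right and below (and the two forward diagonals) so each pair is counted once.
Row 0: A(0,0)–B(0,1)≠ A(0,0)–A(1,1)= B(0,1)–A(1,1)≠ B(0,1)–B(1,2)= B(0,3)–B(1,2)=  → 2/5 unlike.
Row 1: A(1,1)–B(1,2)≠ A(1,1)–A(2,1)= A(1,1)–A(2,2)= B(1,2)–A(2,2)≠ B(1,2)–A(2,1)≠  → 3/5 unlike.
Row 2: A(2,1)–A(2,2)= A(2,1)–A(3,1)= A(2,1)–B(3,0)≠ A(2,2)–A(3,1)=  → 1/4 unlike.
Row 3: B(3,0)–A(3,1)≠  → 1/1 unlike.
Total adjacent occupied pairs: 15; unlike-type pairs: 7.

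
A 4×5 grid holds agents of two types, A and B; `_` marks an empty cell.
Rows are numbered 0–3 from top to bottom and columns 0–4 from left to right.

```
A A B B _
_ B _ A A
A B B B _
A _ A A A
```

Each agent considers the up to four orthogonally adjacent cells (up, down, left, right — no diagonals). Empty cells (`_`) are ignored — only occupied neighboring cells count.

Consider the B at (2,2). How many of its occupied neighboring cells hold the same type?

Occupied neighbors of (2,2): (3,2)=A, (2,1)=B, (2,3)=B.
Same type (B): 2 of 3.

2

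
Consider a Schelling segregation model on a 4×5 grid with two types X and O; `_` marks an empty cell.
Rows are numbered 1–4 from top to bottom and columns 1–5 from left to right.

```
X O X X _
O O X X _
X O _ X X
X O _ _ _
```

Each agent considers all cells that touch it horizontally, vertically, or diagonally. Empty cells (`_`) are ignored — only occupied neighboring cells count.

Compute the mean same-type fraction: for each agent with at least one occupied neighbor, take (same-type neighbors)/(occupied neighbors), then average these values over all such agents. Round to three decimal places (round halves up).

(1,1)X 0/3
(1,2)O 2/5
(1,3)X 3/5
(1,4)X 3/3
(2,1)O 3/5
(2,2)O 3/7
(2,3)X 4/7
(2,4)X 5/5
(3,1)X 1/5
(3,2)O 3/6
(3,4)X 3/3
(3,5)X 2/2
(4,1)X 1/3
(4,2)O 1/3
Sum over 14 agents: 0/3 + 2/5 + 3/5 + 3/3 + 3/5 + 3/7 + 4/7 + 5/5 + 1/5 + 3/6 + 3/3 + 2/2 + 1/3 + 1/3 = 239/30; mean = 239/30 ÷ 14 = 239/420 = 0.569047… → 0.569.

0.569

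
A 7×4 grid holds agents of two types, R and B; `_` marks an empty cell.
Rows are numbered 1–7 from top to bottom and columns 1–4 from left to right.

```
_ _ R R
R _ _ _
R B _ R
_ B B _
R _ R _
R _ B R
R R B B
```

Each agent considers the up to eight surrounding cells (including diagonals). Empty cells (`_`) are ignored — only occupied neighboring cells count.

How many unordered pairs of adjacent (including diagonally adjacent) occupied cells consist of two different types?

Scan each occupied cell's neighbors to the right and below (and the two forward diagonals) so each pair is counted once.
Row 1: R(1,3)–R(1,4)=  → 0/1 unlike.
Row 2: R(2,1)–R(3,1)= R(2,1)–B(3,2)≠  → 1/2 unlike.
Row 3: R(3,1)–B(3,2)≠ R(3,1)–B(4,2)≠ B(3,2)–B(4,2)= B(3,2)–B(4,3)= R(3,4)–B(4,3)≠  → 3/5 unlike.
Row 4: B(4,2)–B(4,3)= B(4,2)–R(5,3)≠ B(4,2)–R(5,1)≠ B(4,3)–R(5,3)≠  → 3/4 unlike.
Row 5: R(5,1)–R(6,1)= R(5,3)–B(6,3)≠ R(5,3)–R(6,4)=  → 1/3 unlike.
Row 6: R(6,1)–R(7,1)= R(6,1)–R(7,2)= B(6,3)–R(6,4)≠ B(6,3)–B(7,3)= B(6,3)–B(7,4)= B(6,3)–R(7,2)≠ R(6,4)–B(7,4)≠ R(6,4)–B(7,3)≠  → 4/8 unlike.
Row 7: R(7,1)–R(7,2)= R(7,2)–B(7,3)≠ B(7,3)–B(7,4)=  → 1/3 unlike.
Total adjacent occupied pairs: 26; unlike-type pairs: 13.

13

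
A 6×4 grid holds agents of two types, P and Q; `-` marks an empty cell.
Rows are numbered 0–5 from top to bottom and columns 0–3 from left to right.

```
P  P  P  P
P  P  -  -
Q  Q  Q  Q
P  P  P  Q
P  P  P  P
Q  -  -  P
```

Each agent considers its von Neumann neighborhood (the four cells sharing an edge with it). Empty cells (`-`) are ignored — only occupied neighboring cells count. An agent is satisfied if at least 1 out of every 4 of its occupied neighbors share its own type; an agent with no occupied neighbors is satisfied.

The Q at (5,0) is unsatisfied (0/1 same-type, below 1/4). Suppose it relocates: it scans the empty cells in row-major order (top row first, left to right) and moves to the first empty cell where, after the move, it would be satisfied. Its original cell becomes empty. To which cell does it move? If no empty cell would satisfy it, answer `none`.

Vacating (5,0). Empty cells in order:
  (1,2): 1/3 same-type → satisfied — stop here.

(1,2)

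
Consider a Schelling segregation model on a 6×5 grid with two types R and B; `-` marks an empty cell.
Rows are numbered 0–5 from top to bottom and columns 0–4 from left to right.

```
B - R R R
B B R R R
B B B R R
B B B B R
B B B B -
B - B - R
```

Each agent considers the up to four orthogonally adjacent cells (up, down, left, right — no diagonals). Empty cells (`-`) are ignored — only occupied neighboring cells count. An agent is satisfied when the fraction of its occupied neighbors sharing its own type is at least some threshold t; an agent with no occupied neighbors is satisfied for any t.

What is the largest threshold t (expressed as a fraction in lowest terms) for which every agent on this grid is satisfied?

Row 0: (0,0)B 1/1 · (0,2)R 2/2 · (0,3)R 3/3 · (0,4)R 2/2
Row 1: (1,0)B 3/3 · (1,1)B 2/3 · (1,2)R 2/4 · (1,3)R 4/4 · (1,4)R 3/3
Row 2: (2,0)B 3/3 · (2,1)B 4/4 · (2,2)B 2/4 · (2,3)R 2/4 · (2,4)R 3/3
Row 3: (3,0)B 3/3 · (3,1)B 4/4 · (3,2)B 4/4 · (3,3)B 2/4 · (3,4)R 1/2
Row 4: (4,0)B 3/3 · (4,1)B 3/3 · (4,2)B 4/4 · (4,3)B 2/2
Row 5: (5,0)B 1/1 · (5,2)B 1/1 · (5,4)R — no occupied neighbors
The smallest same-type fraction is 2/4 at (1,2), which reduces to 1/2. Any threshold above that leaves this agent unsatisfied.

1/2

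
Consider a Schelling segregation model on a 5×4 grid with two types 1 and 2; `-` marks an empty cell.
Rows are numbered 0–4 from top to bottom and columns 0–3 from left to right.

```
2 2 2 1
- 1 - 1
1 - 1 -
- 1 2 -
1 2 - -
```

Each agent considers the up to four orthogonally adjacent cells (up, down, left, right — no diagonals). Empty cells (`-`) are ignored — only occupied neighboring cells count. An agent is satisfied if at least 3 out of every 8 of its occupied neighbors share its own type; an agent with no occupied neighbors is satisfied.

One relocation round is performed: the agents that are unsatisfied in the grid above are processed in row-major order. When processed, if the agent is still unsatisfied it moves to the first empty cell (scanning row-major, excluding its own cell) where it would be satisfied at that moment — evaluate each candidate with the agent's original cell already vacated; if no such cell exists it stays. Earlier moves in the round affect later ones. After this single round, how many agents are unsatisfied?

1

Initially unsatisfied (in order): (1,1), (2,2), (3,1), (3,2), (4,0), (4,1).
  (1,1) → (1,0).
  (2,2) → (1,1).
  (3,1) → (1,2).
  (3,2): now satisfied by earlier moves; stays.
  (4,0) → (2,1).
  (4,1): now satisfied by earlier moves; stays.
Resulting grid:
2 2 2 1
1 1 1 1
1 1 - -
- - 2 -
- 2 - -
Unsatisfied now: (0,2).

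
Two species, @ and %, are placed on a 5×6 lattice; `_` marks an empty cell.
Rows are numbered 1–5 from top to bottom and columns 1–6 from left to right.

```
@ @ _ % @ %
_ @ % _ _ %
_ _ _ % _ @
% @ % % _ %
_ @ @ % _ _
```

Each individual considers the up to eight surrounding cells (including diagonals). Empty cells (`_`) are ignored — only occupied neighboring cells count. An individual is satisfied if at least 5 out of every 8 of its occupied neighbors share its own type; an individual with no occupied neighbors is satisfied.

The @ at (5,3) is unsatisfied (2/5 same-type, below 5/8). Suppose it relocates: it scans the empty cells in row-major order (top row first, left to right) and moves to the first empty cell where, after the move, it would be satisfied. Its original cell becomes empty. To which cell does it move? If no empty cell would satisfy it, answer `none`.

(2,1)

Vacating (5,3). Empty cells in order:
  (1,3): 2/4 same-type → still unsatisfied.
  (2,1): 3/3 same-type → satisfied — stop here.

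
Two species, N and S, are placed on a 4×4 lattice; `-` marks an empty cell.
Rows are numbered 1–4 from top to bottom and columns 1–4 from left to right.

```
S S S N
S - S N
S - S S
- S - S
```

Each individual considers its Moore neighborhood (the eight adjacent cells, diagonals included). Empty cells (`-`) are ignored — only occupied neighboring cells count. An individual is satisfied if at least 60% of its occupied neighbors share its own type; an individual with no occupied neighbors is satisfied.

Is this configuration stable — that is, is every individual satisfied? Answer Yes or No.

Row 1: (1,1)S 2/2 ✓ · (1,2)S 4/4 ✓ · (1,3)S 2/4 ✗ · (1,4)N 1/3 ✗
Row 2: (2,1)S 3/3 ✓ · (2,3)S 4/6 ✓ · (2,4)N 1/5 ✗
Row 3: (3,1)S 2/2 ✓ · (3,3)S 4/5 ✓ · (3,4)S 3/4 ✓
Row 4: (4,2)S 2/2 ✓ · (4,4)S 2/2 ✓
For instance (1,3) has only 2/4 same-type neighbors, below 3/5.

No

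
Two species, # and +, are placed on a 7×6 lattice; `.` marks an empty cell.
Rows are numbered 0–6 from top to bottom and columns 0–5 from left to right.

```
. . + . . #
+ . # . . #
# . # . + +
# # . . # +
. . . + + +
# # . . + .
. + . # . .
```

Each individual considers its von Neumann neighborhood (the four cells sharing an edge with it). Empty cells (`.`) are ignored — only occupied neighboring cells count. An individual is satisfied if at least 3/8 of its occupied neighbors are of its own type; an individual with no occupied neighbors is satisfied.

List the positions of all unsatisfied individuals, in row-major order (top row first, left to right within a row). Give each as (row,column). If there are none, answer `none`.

(0,2)+ 0/1 unhappy
(0,5)# 1/1 ok
(1,0)+ 0/1 unhappy
(1,2)# 1/2 ok
(1,5)# 1/2 ok
(2,0)# 1/2 ok
(2,2)# 1/1 ok
(2,4)+ 1/2 ok
(2,5)+ 2/3 ok
(3,0)# 2/2 ok
(3,1)# 1/1 ok
(3,4)# 0/3 unhappy
(3,5)+ 2/3 ok
(4,3)+ 1/1 ok
(4,4)+ 3/4 ok
(4,5)+ 2/2 ok
(5,0)# 1/1 ok
(5,1)# 1/2 ok
(5,4)+ 1/1 ok
(6,1)+ 0/1 unhappy
(6,3)# 0/0 ok

(0,2), (1,0), (3,4), (6,1)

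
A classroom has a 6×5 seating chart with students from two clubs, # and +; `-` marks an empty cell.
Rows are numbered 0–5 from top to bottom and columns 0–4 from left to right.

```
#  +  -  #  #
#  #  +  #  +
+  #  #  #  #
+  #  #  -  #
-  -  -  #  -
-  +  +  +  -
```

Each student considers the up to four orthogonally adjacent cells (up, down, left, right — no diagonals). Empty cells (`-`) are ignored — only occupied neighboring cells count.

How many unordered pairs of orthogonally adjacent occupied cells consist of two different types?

12

Scan each occupied cell's neighbors to the right and below so each pair is counted once.
Row 0: #(0,0)–+(0,1)≠ #(0,0)–#(1,0)= +(0,1)–#(1,1)≠ #(0,3)–#(0,4)= #(0,3)–#(1,3)= #(0,4)–+(1,4)≠  → 3/6 unlike.
Row 1: #(1,0)–#(1,1)= #(1,0)–+(2,0)≠ #(1,1)–+(1,2)≠ #(1,1)–#(2,1)= +(1,2)–#(1,3)≠ +(1,2)–#(2,2)≠ #(1,3)–+(1,4)≠ #(1,3)–#(2,3)= +(1,4)–#(2,4)≠  → 6/9 unlike.
Row 2: +(2,0)–#(2,1)≠ +(2,0)–+(3,0)= #(2,1)–#(2,2)= #(2,1)–#(3,1)= #(2,2)–#(2,3)= #(2,2)–#(3,2)= #(2,3)–#(2,4)= #(2,4)–#(3,4)=  → 1/8 unlike.
Row 3: +(3,0)–#(3,1)≠ #(3,1)–#(3,2)=  → 1/2 unlike.
Row 4: #(4,3)–+(5,3)≠  → 1/1 unlike.
Row 5: +(5,1)–+(5,2)= +(5,2)–+(5,3)=  → 0/2 unlike.
Total adjacent occupied pairs: 28; unlike-type pairs: 12.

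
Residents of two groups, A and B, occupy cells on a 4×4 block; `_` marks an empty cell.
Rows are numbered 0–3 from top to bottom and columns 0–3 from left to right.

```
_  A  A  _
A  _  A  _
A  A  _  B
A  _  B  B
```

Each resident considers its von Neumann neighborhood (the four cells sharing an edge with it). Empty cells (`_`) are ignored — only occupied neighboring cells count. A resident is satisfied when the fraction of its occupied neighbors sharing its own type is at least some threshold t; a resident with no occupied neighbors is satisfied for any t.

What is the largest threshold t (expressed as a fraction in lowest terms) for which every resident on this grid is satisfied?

1/1

Row 0: (0,1)A 1/1 · (0,2)A 2/2
Row 1: (1,0)A 1/1 · (1,2)A 1/1
Row 2: (2,0)A 3/3 · (2,1)A 1/1 · (2,3)B 1/1
Row 3: (3,0)A 1/1 · (3,2)B 1/1 · (3,3)B 2/2
The smallest same-type fraction is 1/1 at (0,1), which reduces to 1/1. Any threshold above that leaves this resident unsatisfied.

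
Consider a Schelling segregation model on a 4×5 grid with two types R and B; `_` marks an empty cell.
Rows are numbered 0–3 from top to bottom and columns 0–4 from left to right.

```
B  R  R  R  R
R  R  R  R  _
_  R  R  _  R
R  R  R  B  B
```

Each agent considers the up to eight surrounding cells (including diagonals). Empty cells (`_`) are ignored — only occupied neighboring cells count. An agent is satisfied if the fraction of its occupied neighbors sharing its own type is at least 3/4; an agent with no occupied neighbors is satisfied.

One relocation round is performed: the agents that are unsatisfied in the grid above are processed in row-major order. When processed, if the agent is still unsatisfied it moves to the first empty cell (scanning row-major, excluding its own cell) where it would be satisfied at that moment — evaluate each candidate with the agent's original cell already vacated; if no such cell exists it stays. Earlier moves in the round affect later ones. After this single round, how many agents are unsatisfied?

Initially unsatisfied (in order): (0,0), (2,4), (3,3), (3,4).
  (0,0): no empty cell satisfies it; stays.
  (2,4) → (1,4).
  (3,3): no empty cell satisfies it; stays.
  (3,4): now satisfied by earlier moves; stays.
Resulting grid:
B R R R R
R R R R R
_ R R _ _
R R R B B
Unsatisfied now: (0,0), (3,3).

2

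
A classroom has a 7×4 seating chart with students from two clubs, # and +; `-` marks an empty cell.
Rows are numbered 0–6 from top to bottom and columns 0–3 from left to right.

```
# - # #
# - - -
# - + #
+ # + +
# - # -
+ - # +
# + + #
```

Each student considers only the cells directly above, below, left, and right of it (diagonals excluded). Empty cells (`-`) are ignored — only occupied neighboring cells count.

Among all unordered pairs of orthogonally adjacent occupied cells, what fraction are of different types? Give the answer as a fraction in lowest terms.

Scan each occupied cell's neighbors to the right and below so each pair is counted once.
From row 0: 0 unlike of 2 pairs (running 0/2).
From row 1: 0 unlike of 1 pairs (running 0/3).
From row 2: 3 unlike of 4 pairs (running 3/7).
From row 3: 4 unlike of 5 pairs (running 7/12).
From row 4: 1 unlike of 2 pairs (running 8/14).
From row 5: 4 unlike of 4 pairs (running 12/18).
From row 6: 2 unlike of 3 pairs (running 14/21).
Total adjacent occupied pairs: 21; unlike-type pairs: 14.
14/21 reduces to 2/3.

2/3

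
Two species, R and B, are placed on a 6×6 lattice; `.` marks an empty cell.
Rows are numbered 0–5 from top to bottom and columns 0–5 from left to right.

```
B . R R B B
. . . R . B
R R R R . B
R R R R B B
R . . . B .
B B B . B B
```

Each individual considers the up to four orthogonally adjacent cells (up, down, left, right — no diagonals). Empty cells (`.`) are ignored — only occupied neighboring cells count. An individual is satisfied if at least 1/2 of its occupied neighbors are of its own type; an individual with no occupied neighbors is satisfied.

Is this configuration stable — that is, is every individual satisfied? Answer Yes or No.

Yes

Row 0: (0,0)B 0/0 ok · (0,2)R 1/1 ok · (0,3)R 2/3 ok · (0,4)B 1/2 ok · (0,5)B 2/2 ok
Row 1: (1,3)R 2/2 ok · (1,5)B 2/2 ok
Row 2: (2,0)R 2/2 ok · (2,1)R 3/3 ok · (2,2)R 3/3 ok · (2,3)R 3/3 ok · (2,5)B 2/2 ok
Row 3: (3,0)R 3/3 ok · (3,1)R 3/3 ok · (3,2)R 3/3 ok · (3,3)R 2/3 ok · (3,4)B 2/3 ok · (3,5)B 2/2 ok
Row 4: (4,0)R 1/2 ok · (4,4)B 2/2 ok
Row 5: (5,0)B 1/2 ok · (5,1)B 2/2 ok · (5,2)B 1/1 ok · (5,4)B 2/2 ok · (5,5)B 1/1 ok
All meet the threshold, so the configuration is stable.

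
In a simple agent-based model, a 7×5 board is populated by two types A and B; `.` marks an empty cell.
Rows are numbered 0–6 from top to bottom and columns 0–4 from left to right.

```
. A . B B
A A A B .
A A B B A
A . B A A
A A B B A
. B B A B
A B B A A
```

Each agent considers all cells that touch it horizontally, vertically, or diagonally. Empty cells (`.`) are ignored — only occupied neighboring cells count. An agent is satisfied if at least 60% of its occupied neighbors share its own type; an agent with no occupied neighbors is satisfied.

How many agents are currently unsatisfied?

14

Row 0: (0,1)A 3/3 satisfied · (0,3)B 2/3 satisfied · (0,4)B 2/2 satisfied
Row 1: (1,0)A 4/4 satisfied · (1,1)A 5/6 satisfied · (1,2)A 3/7 not · (1,3)B 4/6 satisfied
Row 2: (2,0)A 4/4 satisfied · (2,1)A 5/7 satisfied · (2,2)B 3/7 not · (2,3)B 3/7 not · (2,4)A 2/4 not
Row 3: (3,0)A 4/4 satisfied · (3,2)B 4/7 not · (3,3)A 3/8 not · (3,4)A 3/5 satisfied
Row 4: (4,0)A 2/3 satisfied · (4,1)A 2/6 not · (4,2)B 4/7 not · (4,3)B 4/8 not · (4,4)A 3/5 satisfied
Row 5: (5,1)B 4/7 not · (5,2)B 5/8 satisfied · (5,3)A 3/8 not · (5,4)B 1/5 not
Row 6: (6,0)A 0/2 not · (6,1)B 3/4 satisfied · (6,2)B 3/5 satisfied · (6,3)A 2/5 not · (6,4)A 2/3 satisfied
Unsatisfied: (1,2), (2,2), (2,3), (2,4), (3,2), (3,3), (4,1), (4,2), (4,3), (5,1), (5,3), (5,4), (6,0), (6,3) — 14 in total.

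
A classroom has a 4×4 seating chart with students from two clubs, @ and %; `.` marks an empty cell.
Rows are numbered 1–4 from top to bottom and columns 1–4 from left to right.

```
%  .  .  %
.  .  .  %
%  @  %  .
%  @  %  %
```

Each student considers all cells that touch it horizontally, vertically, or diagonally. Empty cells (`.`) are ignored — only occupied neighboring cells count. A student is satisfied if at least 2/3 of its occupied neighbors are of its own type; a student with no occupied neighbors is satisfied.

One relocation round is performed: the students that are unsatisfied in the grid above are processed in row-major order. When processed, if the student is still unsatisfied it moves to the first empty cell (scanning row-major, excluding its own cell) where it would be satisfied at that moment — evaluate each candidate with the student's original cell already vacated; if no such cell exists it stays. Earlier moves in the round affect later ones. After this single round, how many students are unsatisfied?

Initially unsatisfied (in order): (3,1), (3,2), (3,3), (4,1), (4,2), (4,3).
  (3,1) → (1,2).
  (3,2): no empty cell satisfies it; stays.
  (3,3) → (1,3).
  (4,1) → (2,1).
  (4,2) → (4,1).
  (4,3) → (2,2).
Resulting grid:
% % % %
% % . %
. @ . .
@ . . %
Unsatisfied now: (3,2).

1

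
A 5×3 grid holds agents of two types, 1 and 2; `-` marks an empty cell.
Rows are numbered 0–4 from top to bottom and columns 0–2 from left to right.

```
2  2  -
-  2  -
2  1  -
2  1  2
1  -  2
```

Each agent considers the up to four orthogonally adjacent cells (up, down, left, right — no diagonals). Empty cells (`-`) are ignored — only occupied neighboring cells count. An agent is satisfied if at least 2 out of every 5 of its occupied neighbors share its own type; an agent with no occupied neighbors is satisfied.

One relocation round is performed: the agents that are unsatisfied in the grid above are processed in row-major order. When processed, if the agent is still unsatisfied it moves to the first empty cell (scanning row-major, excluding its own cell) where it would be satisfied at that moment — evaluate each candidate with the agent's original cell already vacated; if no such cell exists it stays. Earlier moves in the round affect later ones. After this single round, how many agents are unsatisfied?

Initially unsatisfied (in order): (2,1), (3,0), (3,1), (4,0).
  (2,1) → (4,1).
  (3,0) → (0,2).
  (3,1): now satisfied by earlier moves; stays.
  (4,0): now satisfied by earlier moves; stays.
Resulting grid:
2 2 2
- 2 -
2 - -
- 1 2
1 1 2
All satisfied now.

0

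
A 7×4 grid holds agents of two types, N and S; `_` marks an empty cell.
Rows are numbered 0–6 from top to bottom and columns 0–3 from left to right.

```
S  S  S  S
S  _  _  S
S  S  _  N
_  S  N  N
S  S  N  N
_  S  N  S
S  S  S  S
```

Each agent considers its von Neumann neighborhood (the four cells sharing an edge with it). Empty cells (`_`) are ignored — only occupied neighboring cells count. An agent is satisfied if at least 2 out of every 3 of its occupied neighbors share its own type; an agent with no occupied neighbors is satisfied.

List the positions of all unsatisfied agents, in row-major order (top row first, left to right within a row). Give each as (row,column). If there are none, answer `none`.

(1,3), (2,3), (5,2), (5,3)

(0,0)S 2/2 ✓
(0,1)S 2/2 ✓
(0,2)S 2/2 ✓
(0,3)S 2/2 ✓
(1,0)S 2/2 ✓
(1,3)S 1/2 ✗
(2,0)S 2/2 ✓
(2,1)S 2/2 ✓
(2,3)N 1/2 ✗
(3,1)S 2/3 ✓
(3,2)N 2/3 ✓
(3,3)N 3/3 ✓
(4,0)S 1/1 ✓
(4,1)S 3/4 ✓
(4,2)N 3/4 ✓
(4,3)N 2/3 ✓
(5,1)S 2/3 ✓
(5,2)N 1/4 ✗
(5,3)S 1/3 ✗
(6,0)S 1/1 ✓
(6,1)S 3/3 ✓
(6,2)S 2/3 ✓
(6,3)S 2/2 ✓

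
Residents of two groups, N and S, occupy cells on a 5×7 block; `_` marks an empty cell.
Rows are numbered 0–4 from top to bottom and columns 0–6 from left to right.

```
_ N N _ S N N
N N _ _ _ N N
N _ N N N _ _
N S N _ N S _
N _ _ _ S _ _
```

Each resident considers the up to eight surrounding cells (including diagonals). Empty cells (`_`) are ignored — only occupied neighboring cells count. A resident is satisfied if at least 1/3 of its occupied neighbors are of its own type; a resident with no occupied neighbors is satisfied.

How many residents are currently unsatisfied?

Row 0: (0,1)N 3/3 ✓ · (0,2)N 2/2 ✓ · (0,4)S 0/2 ✗ · (0,5)N 3/4 ✓ · (0,6)N 3/3 ✓
Row 1: (1,0)N 3/3 ✓ · (1,1)N 5/5 ✓ · (1,5)N 4/5 ✓ · (1,6)N 3/3 ✓
Row 2: (2,0)N 3/4 ✓ · (2,2)N 3/4 ✓ · (2,3)N 4/4 ✓ · (2,4)N 3/4 ✓
Row 3: (3,0)N 2/3 ✓ · (3,1)S 0/5 ✗ · (3,2)N 2/3 ✓ · (3,4)N 2/4 ✓ · (3,5)S 1/3 ✓
Row 4: (4,0)N 1/2 ✓ · (4,4)S 1/2 ✓
Unsatisfied: (0,4), (3,1) — 2 in total.

2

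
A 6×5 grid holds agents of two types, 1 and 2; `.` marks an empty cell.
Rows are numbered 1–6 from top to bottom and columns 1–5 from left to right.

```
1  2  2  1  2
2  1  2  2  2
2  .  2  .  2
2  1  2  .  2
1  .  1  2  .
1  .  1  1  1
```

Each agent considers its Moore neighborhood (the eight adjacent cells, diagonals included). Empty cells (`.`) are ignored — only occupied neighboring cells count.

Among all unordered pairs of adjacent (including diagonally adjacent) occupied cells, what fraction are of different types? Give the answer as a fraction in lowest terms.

23/50

Scan each occupied cell's neighbors to the right and below (and the two forward diagonals) so each pair is counted once.
From row 1: 9 unlike of 17 pairs (running 9/17).
From row 2: 4 unlike of 11 pairs (running 13/28).
From row 3: 2 unlike of 5 pairs (running 15/33).
From row 4: 4 unlike of 8 pairs (running 19/41).
From row 5: 4 unlike of 7 pairs (running 23/48).
From row 6: 0 unlike of 2 pairs (running 23/50).
Total adjacent occupied pairs: 50; unlike-type pairs: 23.
23/50 is already in lowest terms.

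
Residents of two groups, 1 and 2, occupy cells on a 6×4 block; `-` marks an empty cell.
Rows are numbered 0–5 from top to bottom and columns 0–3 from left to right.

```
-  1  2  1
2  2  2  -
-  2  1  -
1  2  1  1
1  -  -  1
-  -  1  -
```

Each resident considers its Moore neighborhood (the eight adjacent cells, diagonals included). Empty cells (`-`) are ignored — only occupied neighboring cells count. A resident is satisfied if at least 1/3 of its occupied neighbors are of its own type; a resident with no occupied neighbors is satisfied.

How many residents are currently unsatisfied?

(0,1)1 0/4 ✗
(0,2)2 2/4 ✓
(0,3)1 0/2 ✗
(1,0)2 2/3 ✓
(1,1)2 4/6 ✓
(1,2)2 3/6 ✓
(2,1)2 4/7 ✓
(2,2)1 2/6 ✓
(3,0)1 1/3 ✓
(3,1)2 1/5 ✗
(3,2)1 3/5 ✓
(3,3)1 3/3 ✓
(4,0)1 1/2 ✓
(4,3)1 3/3 ✓
(5,2)1 1/1 ✓
Unsatisfied: (0,1), (0,3), (3,1) — 3 in total.

3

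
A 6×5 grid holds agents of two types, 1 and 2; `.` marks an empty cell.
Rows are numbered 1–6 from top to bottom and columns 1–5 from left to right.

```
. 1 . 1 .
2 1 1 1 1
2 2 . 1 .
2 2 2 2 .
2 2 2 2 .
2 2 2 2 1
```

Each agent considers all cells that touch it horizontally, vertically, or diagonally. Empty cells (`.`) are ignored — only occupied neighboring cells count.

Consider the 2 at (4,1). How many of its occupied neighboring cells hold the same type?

Occupied neighbors of (4,1): (3,1)=2, (3,2)=2, (4,2)=2, (5,1)=2, (5,2)=2.
Same type (2): 5 of 5.

5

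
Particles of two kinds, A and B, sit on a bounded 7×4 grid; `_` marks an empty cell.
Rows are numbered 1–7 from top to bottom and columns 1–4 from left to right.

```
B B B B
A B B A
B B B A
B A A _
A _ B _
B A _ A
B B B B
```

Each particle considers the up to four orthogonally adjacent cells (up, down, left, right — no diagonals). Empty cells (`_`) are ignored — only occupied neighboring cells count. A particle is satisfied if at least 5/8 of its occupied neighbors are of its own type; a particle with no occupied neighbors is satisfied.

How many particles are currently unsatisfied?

(1,1)B 1/2 unhappy
(1,2)B 3/3 ok
(1,3)B 3/3 ok
(1,4)B 1/2 unhappy
(2,1)A 0/3 unhappy
(2,2)B 3/4 ok
(2,3)B 3/4 ok
(2,4)A 1/3 unhappy
(3,1)B 2/3 ok
(3,2)B 3/4 ok
(3,3)B 2/4 unhappy
(3,4)A 1/2 unhappy
(4,1)B 1/3 unhappy
(4,2)A 1/3 unhappy
(4,3)A 1/3 unhappy
(5,1)A 0/2 unhappy
(5,3)B 0/1 unhappy
(6,1)B 1/3 unhappy
(6,2)A 0/2 unhappy
(6,4)A 0/1 unhappy
(7,1)B 2/2 ok
(7,2)B 2/3 ok
(7,3)B 2/2 ok
(7,4)B 1/2 unhappy
Unsatisfied: (1,1), (1,4), (2,1), (2,4), (3,3), (3,4), (4,1), (4,2), (4,3), (5,1), (5,3), (6,1), (6,2), (6,4), (7,4) — 15 in total.

15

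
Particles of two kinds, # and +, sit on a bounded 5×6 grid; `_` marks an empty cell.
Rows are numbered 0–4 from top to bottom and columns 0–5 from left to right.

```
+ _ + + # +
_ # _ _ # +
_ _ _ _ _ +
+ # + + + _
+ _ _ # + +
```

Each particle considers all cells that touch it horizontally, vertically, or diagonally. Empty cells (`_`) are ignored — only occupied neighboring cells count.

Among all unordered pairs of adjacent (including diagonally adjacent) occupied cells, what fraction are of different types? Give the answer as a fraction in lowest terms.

4/7

Scan each occupied cell's neighbors to the right and below (and the two forward diagonals) so each pair is counted once.
Row 0: +(0,0)–#(1,1)≠ +(0,2)–+(0,3)= +(0,2)–#(1,1)≠ +(0,3)–#(0,4)≠ +(0,3)–#(1,4)≠ #(0,4)–+(0,5)≠ #(0,4)–#(1,4)= #(0,4)–+(1,5)≠ +(0,5)–+(1,5)= +(0,5)–#(1,4)≠  → 7/10 unlike.
Row 1: #(1,4)–+(1,5)≠ #(1,4)–+(2,5)≠ +(1,5)–+(2,5)=  → 2/3 unlike.
Row 2: +(2,5)–+(3,4)=  → 0/1 unlike.
Row 3: +(3,0)–#(3,1)≠ +(3,0)–+(4,0)= #(3,1)–+(3,2)≠ #(3,1)–+(4,0)≠ +(3,2)–+(3,3)= +(3,2)–#(4,3)≠ +(3,3)–+(3,4)= +(3,3)–#(4,3)≠ +(3,3)–+(4,4)= +(3,4)–+(4,4)= +(3,4)–+(4,5)= +(3,4)–#(4,3)≠  → 6/12 unlike.
Row 4: #(4,3)–+(4,4)≠ +(4,4)–+(4,5)=  → 1/2 unlike.
Total adjacent occupied pairs: 28; unlike-type pairs: 16.
16/28 reduces to 4/7.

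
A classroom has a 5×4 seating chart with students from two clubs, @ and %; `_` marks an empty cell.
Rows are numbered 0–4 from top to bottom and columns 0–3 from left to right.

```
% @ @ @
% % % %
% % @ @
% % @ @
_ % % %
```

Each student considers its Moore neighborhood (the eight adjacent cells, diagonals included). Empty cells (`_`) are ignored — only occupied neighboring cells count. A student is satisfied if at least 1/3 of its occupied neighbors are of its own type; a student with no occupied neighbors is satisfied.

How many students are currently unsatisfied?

Row 0: (0,0)% 2/3 ✓ · (0,1)@ 1/5 ✗ · (0,2)@ 2/5 ✓ · (0,3)@ 1/3 ✓
Row 1: (1,0)% 4/5 ✓ · (1,1)% 5/8 ✓ · (1,2)% 3/8 ✓ · (1,3)% 1/5 ✗
Row 2: (2,0)% 5/5 ✓ · (2,1)% 6/8 ✓ · (2,2)@ 3/8 ✓ · (2,3)@ 3/5 ✓
Row 3: (3,0)% 4/4 ✓ · (3,1)% 5/7 ✓ · (3,2)@ 3/8 ✓ · (3,3)@ 3/5 ✓
Row 4: (4,1)% 3/4 ✓ · (4,2)% 3/5 ✓ · (4,3)% 1/3 ✓
Unsatisfied: (0,1), (1,3) — 2 in total.

2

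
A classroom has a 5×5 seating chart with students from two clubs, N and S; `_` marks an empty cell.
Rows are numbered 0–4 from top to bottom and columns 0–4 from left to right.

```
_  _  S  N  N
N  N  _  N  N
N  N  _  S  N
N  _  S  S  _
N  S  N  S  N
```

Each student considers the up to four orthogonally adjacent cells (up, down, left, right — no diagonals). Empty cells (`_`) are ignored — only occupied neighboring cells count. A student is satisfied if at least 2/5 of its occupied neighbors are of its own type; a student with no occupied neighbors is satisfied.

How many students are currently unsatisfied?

6

(0,2)S 0/1 unhappy
(0,3)N 2/3 ok
(0,4)N 2/2 ok
(1,0)N 2/2 ok
(1,1)N 2/2 ok
(1,3)N 2/3 ok
(1,4)N 3/3 ok
(2,0)N 3/3 ok
(2,1)N 2/2 ok
(2,3)S 1/3 unhappy
(2,4)N 1/2 ok
(3,0)N 2/2 ok
(3,2)S 1/2 ok
(3,3)S 3/3 ok
(4,0)N 1/2 ok
(4,1)S 0/2 unhappy
(4,2)N 0/3 unhappy
(4,3)S 1/3 unhappy
(4,4)N 0/1 unhappy
Unsatisfied: (0,2), (2,3), (4,1), (4,2), (4,3), (4,4) — 6 in total.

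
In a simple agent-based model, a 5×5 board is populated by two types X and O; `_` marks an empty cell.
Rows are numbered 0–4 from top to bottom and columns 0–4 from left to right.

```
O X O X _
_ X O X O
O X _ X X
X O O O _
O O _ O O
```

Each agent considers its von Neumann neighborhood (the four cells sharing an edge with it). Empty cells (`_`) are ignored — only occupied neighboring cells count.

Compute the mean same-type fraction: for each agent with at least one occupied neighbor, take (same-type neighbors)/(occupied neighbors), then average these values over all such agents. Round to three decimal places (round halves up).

0.492

Row 0: (0,0)O 0/1 · (0,1)X 1/3 · (0,2)O 1/3 · (0,3)X 1/2
Row 1: (1,1)X 2/3 · (1,2)O 1/3 · (1,3)X 2/4 · (1,4)O 0/2
Row 2: (2,0)O 0/2 · (2,1)X 1/3 · (2,3)X 2/3 · (2,4)X 1/2
Row 3: (3,0)X 0/3 · (3,1)O 2/4 · (3,2)O 2/2 · (3,3)O 2/3
Row 4: (4,0)O 1/2 · (4,1)O 2/2 · (4,3)O 2/2 · (4,4)O 1/1
Sum over 20 agents: 0/1 + 1/3 + 1/3 + 1/2 + 2/3 + 1/3 + 2/4 + 0/2 + 0/2 + 1/3 + 2/3 + 1/2 + 0/3 + 2/4 + 2/2 + 2/3 + 1/2 + 2/2 + 2/2 + 1/1 = 59/6; mean = 59/6 ÷ 20 = 59/120 = 0.491666… → 0.492.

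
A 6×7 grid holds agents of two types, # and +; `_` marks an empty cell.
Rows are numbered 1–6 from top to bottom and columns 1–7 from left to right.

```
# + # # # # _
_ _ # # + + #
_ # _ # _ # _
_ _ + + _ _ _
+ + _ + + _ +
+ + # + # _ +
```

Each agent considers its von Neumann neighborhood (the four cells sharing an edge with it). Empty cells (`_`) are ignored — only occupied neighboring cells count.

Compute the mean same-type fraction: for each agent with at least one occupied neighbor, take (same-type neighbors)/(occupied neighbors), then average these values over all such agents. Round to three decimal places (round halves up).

0.571

(1,1)# 0/1
(1,2)+ 0/2
(1,3)# 2/3
(1,4)# 3/3
(1,5)# 2/3
(1,6)# 1/2
(2,3)# 2/2
(2,4)# 3/4
(2,5)+ 1/3
(2,6)+ 1/4
(2,7)# 0/1
(3,2)# — no occupied neighbors
(3,4)# 1/2
(3,6)# 0/1
(4,3)+ 1/1
(4,4)+ 2/3
(5,1)+ 2/2
(5,2)+ 2/2
(5,4)+ 3/3
(5,5)+ 1/2
(5,7)+ 1/1
(6,1)+ 2/2
(6,2)+ 2/3
(6,3)# 0/2
(6,4)+ 1/3
(6,5)# 0/2
(6,7)+ 1/1
Sum over 26 agents: 0/1 + 0/2 + 2/3 + 3/3 + 2/3 + 1/2 + 2/2 + 3/4 + 1/3 + 1/4 + 0/1 + 1/2 + 0/1 + 1/1 + 2/3 + 2/2 + 2/2 + 3/3 + 1/2 + 1/1 + 2/2 + 2/3 + 0/2 + 1/3 + 0/2 + 1/1 = 89/6; mean = 89/6 ÷ 26 = 89/156 = 0.570512… → 0.571.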